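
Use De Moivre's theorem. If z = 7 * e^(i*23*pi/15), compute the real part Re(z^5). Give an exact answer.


Step 1: By De Moivre's theorem, z^5 = 7^5 * e^(i*5*23*pi/15) = 16807 * (cos(23*pi/3) + i*sin(23*pi/3))
Step 2: |z|^5 = 7^5 = 16807
Step 3: Reduce the angle mod 2*pi: 23*pi/3 - 6*pi = 5*pi/3
Step 4: cos(5*pi/3) = 1/2
Step 5: Re(z^5) = 16807 * 1/2 = 16807/2

16807/2


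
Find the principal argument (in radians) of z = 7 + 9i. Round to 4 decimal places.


Step 1: z = 7 + 9i
Step 2: arg(z) = atan2(9, 7)
Step 3: arg(z) = 0.9098

0.9098


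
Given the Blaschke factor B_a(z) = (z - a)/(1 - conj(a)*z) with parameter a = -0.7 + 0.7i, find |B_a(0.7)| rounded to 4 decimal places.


Step 1: Numerator z0 - a = 0.7 - (-0.7 + 0.7i) = 1.4 - 0.7i
Step 2: Denominator 1 - conj(a)*z0 = 1 - (-0.7 - 0.7i)*0.7 = 1.49 + 0.49i
Step 3: |z0 - a|^2 = 1.4^2 + (-0.7)^2 = 2.45; |1 - conj(a)*z0|^2 = 1.49^2 + 0.49^2 = 2.4602
Step 4: |B_a(0.7)| = sqrt(2.45 / 2.4602) = sqrt(0.995854)
Step 5: = 0.9979

0.9979


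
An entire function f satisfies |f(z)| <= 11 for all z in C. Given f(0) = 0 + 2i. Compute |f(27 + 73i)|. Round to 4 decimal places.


Step 1: By Liouville's theorem, a bounded entire function is constant.
Step 2: f(z) = f(0) = 0 + 2i for all z.
Step 3: |f(w)| = |0 + 2i| = sqrt(0 + 4)
Step 4: = 2.0

2.0


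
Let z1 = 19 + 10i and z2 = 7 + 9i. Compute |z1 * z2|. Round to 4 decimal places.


Step 1: |z1| = sqrt(19^2 + 10^2) = sqrt(461)
Step 2: |z2| = sqrt(7^2 + 9^2) = sqrt(130)
Step 3: |z1*z2| = |z1|*|z2| = sqrt(461) * sqrt(130) = sqrt(461 * 130) = sqrt(59930)
Step 4: = 244.806

244.806


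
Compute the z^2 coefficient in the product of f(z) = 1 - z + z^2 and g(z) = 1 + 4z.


Step 1: z^2 term in f*g comes from: (1)*(0) + (-z)*(4z) + (z^2)*(1)
Step 2: = 0 - 4 + 1
Step 3: = -3

-3


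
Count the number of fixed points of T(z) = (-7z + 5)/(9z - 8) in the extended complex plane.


Step 1: Fixed points satisfy T(z) = z
Step 2: 9z^2 - z - 5 = 0
Step 3: Discriminant = (-1)^2 - 4*9*(-5) = 181
Step 4: Number of fixed points = 2

2


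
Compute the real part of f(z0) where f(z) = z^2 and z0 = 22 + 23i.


Step 1: z0 = 22 + 23i
Step 2: z0^2 = 22^2 - 23^2 + 1012i
Step 3: real part = 484 - 529 = -45

-45


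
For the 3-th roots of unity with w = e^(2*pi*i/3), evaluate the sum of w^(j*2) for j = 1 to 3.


Step 1: The sum sum_{j=1}^{n} w^(k*j) equals n if n | k, else 0.
Step 2: Here n = 3, k = 2
Step 3: Does n divide k? 3 | 2 -> False
Step 4: Sum = 0

0


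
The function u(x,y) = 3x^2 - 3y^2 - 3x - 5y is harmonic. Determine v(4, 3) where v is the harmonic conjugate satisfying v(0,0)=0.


Step 1: v_x = -u_y = 6y + 5
Step 2: v_y = u_x = 6x - 3
Step 3: v = 6xy + 5x - 3y + C
Step 4: v(0,0) = 0 => C = 0
Step 5: v(4, 3) = 83

83


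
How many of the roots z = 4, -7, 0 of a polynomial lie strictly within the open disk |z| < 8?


Step 1: Check each root:
  z = 4: |4| = 4 < 8
  z = -7: |-7| = 7 < 8
  z = 0: |0| = 0 < 8
Step 2: Count = 3

3


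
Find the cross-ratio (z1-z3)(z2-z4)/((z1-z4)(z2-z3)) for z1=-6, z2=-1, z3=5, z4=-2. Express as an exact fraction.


Step 1: (z1-z3)(z2-z4) = (-11) * 1 = -11
Step 2: (z1-z4)(z2-z3) = (-4) * (-6) = 24
Step 3: Cross-ratio = -11/24 = -11/24

-11/24


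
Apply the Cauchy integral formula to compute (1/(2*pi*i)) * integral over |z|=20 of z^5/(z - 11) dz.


Step 1: f(z) = z^5, a = 11 is inside |z| = 20
Step 2: By Cauchy integral formula: (1/(2pi*i)) * integral = f(a)
Step 3: f(11) = 11^5 = 161051

161051


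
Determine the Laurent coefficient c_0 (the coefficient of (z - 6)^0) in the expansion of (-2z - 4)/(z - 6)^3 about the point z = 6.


Step 1: Write the numerator in powers of (z - 6): -2z - 4 = -2(z - 6) + (-2*6 - 4) = -2(z - 6) - 16
Step 2: Divide by (z - 6)^3: f(z) = -16(z - 6)^(-3) - 2(z - 6)^(-2)
Step 3: This finite sum is the Laurent series of f about z = 6.
Step 4: Only the powers -3 and -2 appear, so the coefficient of (z - 6)^0 = 0

0


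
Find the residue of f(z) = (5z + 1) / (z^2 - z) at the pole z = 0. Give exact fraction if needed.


Step 1: Q(z) = z^2 - z = (z)(z - 1)
Step 2: Q'(z) = 2z - 1
Step 3: Q'(0) = -1, P(0) = 1
Step 4: Res = P(0)/Q'(0) = 1/(-1) = -1

-1


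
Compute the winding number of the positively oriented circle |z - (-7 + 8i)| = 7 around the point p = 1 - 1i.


Step 1: Center c = (-7, 8), radius = 7
Step 2: |p - c|^2 = 8^2 + (-9)^2 = 145
Step 3: r^2 = 49
Step 4: |p-c| > r so winding number = 0

0


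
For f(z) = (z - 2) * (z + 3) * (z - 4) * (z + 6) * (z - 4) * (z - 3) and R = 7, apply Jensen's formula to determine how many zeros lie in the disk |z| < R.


Jensen's formula: (1/2pi)*integral log|f(Re^it)|dt = log|f(0)| + sum_{|a_k|<R} log(R/|a_k|)
Step 1: f(0) = (-2) * 3 * (-4) * 6 * (-4) * (-3) = 1728
Step 2: log|f(0)| = log|2| + log|-3| + log|4| + log|-6| + log|4| + log|3| = 7.4547
Step 3: Zeros inside |z| < 7: 2, -3, 4, -6, 4, 3
Step 4: Jensen sum = log(7/2) + log(7/3) + log(7/4) + log(7/6) + log(7/4) + log(7/3) = 4.2207
Step 5: n(R) = number of terms in the Jensen sum = count of zeros inside |z| < 7 = 6

6


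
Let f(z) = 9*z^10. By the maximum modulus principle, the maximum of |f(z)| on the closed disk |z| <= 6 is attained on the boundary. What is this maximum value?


Step 1: On |z| = 6, |f(z)| = 9 * |z|^10 = 9 * 6^10
Step 2: By maximum modulus principle, maximum is on boundary.
Step 3: Maximum = 9 * 60466176 = 544195584

544195584


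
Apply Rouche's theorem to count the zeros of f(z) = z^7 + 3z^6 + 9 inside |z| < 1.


Step 1: On |z| = 1 the three terms have sizes |z^7| = 1^7 = 1, |3z^6| = 3*1^6 = 3, |9| = 9
Step 2: The dominant term is g(z) = 9; let h(z) = z^7 + 3z^6 so f = g + h
Step 3: On |z| = 1: |g| = 9 and |h| <= 1 + 3 = 4
Step 4: Since 9 > 4, |h| < |g| on |z| = 1, so by Rouche f has the same number of zeros as g inside |z| < 1
Step 5: g(z) = 9 is a nonzero constant with no zeros inside |z| < 1. Answer = 0

0


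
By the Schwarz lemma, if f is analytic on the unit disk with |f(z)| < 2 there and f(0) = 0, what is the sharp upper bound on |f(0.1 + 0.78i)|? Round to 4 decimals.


Step 1: g = f/2 maps D -> D with g(0) = 0, so by the Schwarz lemma |g(z)| <= |z|, i.e. |f(z)| <= 2|z|; this is sharp (f(z) = 2z).
Step 2: |z0|^2 = 0.1^2 + 0.78^2 = 0.6184
Step 3: |z0| = sqrt(0.6184) = 0.786384
Step 4: Best bound = 2 * |z0| = 2 * 0.786384 = 1.5728

1.5728


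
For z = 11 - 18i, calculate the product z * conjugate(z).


Step 1: conj(z) = 11 + 18i
Step 2: z * conj(z) = 11^2 + (-18)^2
Step 3: = 121 + 324 = 445

445


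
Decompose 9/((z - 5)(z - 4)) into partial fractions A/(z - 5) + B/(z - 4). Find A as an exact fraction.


Step 1: Multiply both sides by (z - 5) and set z = 5
Step 2: A = 9 / (5 - 4)
Step 3: A = 9 / 1
Step 4: A = 9

9


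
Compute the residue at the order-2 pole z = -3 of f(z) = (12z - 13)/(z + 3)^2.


Step 1: Pole of order 2 at z = -3
Step 2: Res = lim d/dz [(z + 3)^2 * f(z)] as z -> -3
Step 3: (z + 3)^2 * f(z) = 12z - 13
Step 4: d/dz[12z - 13] = 12

12


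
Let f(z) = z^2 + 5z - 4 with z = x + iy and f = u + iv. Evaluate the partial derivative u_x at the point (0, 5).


Step 1: f(z) = (x+iy)^2 + 5(x+iy) - 4
Step 2: u = (x^2 - y^2) + 5x - 4
Step 3: u_x = 2x + 5
Step 4: At (0, 5): u_x = 0 + 5 = 5

5


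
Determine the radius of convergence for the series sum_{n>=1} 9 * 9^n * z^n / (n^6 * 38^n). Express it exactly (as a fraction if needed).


Step 1: General term a_n = 9 * 9^n / (n^6 * 38^n)
Step 2: By the root test, |a_n|^(1/n) = 9^(1/n) * 9 / (n^(6/n) * 38) -> 9/38 as n -> infinity (since 9^(1/n) -> 1 and n^(6/n) -> 1)
Step 3: R = 1/lim|a_n|^(1/n) = 38/9

38/9


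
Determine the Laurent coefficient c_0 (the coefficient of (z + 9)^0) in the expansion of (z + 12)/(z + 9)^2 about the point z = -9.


Step 1: Write the numerator in powers of (z + 9): z + 12 = (z + 9) + (1*(-9) + 12) = (z + 9) + 3
Step 2: Divide by (z + 9)^2: f(z) = 3(z + 9)^(-2) + (z + 9)^(-1)
Step 3: This finite sum is the Laurent series of f about z = -9.
Step 4: Only the powers -2 and -1 appear, so the coefficient of (z + 9)^0 = 0

0


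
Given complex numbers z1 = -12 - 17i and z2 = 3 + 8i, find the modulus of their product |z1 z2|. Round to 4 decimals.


Step 1: |z1| = sqrt((-12)^2 + (-17)^2) = sqrt(433)
Step 2: |z2| = sqrt(3^2 + 8^2) = sqrt(73)
Step 3: |z1*z2| = |z1|*|z2| = sqrt(433) * sqrt(73) = sqrt(433 * 73) = sqrt(31609)
Step 4: = 177.7892

177.7892


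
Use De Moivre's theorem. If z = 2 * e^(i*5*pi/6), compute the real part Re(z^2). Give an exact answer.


Step 1: By De Moivre's theorem, z^2 = 2^2 * e^(i*2*5*pi/6) = 4 * (cos(5*pi/3) + i*sin(5*pi/3))
Step 2: |z|^2 = 2^2 = 4
Step 3: The angle 5*pi/3 already lies in [0, 2*pi)
Step 4: cos(5*pi/3) = 1/2
Step 5: Re(z^2) = 4 * 1/2 = 2

2


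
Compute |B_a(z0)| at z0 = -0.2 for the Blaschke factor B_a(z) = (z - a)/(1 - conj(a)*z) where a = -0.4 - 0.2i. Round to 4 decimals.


Step 1: Numerator z0 - a = -0.2 - (-0.4 - 0.2i) = 0.2 + 0.2i
Step 2: Denominator 1 - conj(a)*z0 = 1 - (-0.4 + 0.2i)*(-0.2) = 0.92 + 0.04i
Step 3: |z0 - a|^2 = 0.2^2 + 0.2^2 = 0.08; |1 - conj(a)*z0|^2 = 0.92^2 + 0.04^2 = 0.848
Step 4: |B_a(-0.2)| = sqrt(0.08 / 0.848) = sqrt(0.09434)
Step 5: = 0.3071

0.3071


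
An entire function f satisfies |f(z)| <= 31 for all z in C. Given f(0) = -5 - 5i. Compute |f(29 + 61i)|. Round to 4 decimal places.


Step 1: By Liouville's theorem, a bounded entire function is constant.
Step 2: f(z) = f(0) = -5 - 5i for all z.
Step 3: |f(w)| = |-5 - 5i| = sqrt(25 + 25)
Step 4: = 7.0711

7.0711


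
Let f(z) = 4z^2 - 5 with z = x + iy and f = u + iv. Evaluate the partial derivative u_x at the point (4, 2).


Step 1: f(z) = 4(x+iy)^2 - 5
Step 2: u = 4(x^2 - y^2) - 5
Step 3: u_x = 8x + 0
Step 4: At (4, 2): u_x = 32 + 0 = 32

32


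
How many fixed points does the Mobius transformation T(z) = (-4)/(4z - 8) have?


Step 1: Fixed points satisfy T(z) = z
Step 2: 4z^2 - 8z + 4 = 0
Step 3: Discriminant = (-8)^2 - 4*4*4 = 0
Step 4: Number of fixed points = 1

1


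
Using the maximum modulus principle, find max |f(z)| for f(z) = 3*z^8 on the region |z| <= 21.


Step 1: On |z| = 21, |f(z)| = 3 * |z|^8 = 3 * 21^8
Step 2: By maximum modulus principle, maximum is on boundary.
Step 3: Maximum = 3 * 37822859361 = 113468578083

113468578083


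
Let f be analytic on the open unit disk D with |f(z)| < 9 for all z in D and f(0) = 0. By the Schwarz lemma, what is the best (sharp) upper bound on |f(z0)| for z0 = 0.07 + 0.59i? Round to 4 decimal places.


Step 1: g = f/9 maps D -> D with g(0) = 0, so by the Schwarz lemma |g(z)| <= |z|, i.e. |f(z)| <= 9|z|; this is sharp (f(z) = 9z).
Step 2: |z0|^2 = 0.07^2 + 0.59^2 = 0.353
Step 3: |z0| = sqrt(0.353) = 0.594138
Step 4: Best bound = 9 * |z0| = 9 * 0.594138 = 5.3472

5.3472


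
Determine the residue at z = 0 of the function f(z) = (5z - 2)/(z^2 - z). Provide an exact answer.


Step 1: Q(z) = z^2 - z = (z)(z - 1)
Step 2: Q'(z) = 2z - 1
Step 3: Q'(0) = -1, P(0) = -2
Step 4: Res = P(0)/Q'(0) = -2/(-1) = 2

2


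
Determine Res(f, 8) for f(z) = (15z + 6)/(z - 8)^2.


Step 1: Pole of order 2 at z = 8
Step 2: Res = lim d/dz [(z - 8)^2 * f(z)] as z -> 8
Step 3: (z - 8)^2 * f(z) = 15z + 6
Step 4: d/dz[15z + 6] = 15

15


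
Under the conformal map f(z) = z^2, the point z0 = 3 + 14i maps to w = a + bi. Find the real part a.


Step 1: z0 = 3 + 14i
Step 2: z0^2 = 3^2 - 14^2 + 84i
Step 3: real part = 9 - 196 = -187

-187


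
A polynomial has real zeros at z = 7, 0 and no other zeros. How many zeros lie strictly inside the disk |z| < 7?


Step 1: Check each root:
  z = 7: |7| = 7 >= 7
  z = 0: |0| = 0 < 7
Step 2: Count = 1

1


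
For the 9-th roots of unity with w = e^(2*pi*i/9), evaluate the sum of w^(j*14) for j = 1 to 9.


Step 1: The sum sum_{j=1}^{n} w^(k*j) equals n if n | k, else 0.
Step 2: Here n = 9, k = 14
Step 3: Does n divide k? 9 | 14 -> False
Step 4: Sum = 0

0


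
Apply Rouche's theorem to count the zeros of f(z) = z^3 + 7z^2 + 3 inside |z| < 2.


Step 1: On |z| = 2 the three terms have sizes |z^3| = 2^3 = 8, |7z^2| = 7*2^2 = 28, |3| = 3
Step 2: The dominant term is g(z) = 7z^2; let h(z) = z^3 + 3 so f = g + h
Step 3: On |z| = 2: |g| = 28 and |h| <= 8 + 3 = 11
Step 4: Since 28 > 11, |h| < |g| on |z| = 2, so by Rouche f has the same number of zeros as g inside |z| < 2
Step 5: g(z) = 7z^2 has 2 zeros (at the origin, multiplicity 2) inside |z| < 2. Answer = 2

2


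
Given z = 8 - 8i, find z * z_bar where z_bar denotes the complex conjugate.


Step 1: conj(z) = 8 + 8i
Step 2: z * conj(z) = 8^2 + (-8)^2
Step 3: = 64 + 64 = 128

128


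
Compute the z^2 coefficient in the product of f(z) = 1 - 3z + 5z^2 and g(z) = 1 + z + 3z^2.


Step 1: z^2 term in f*g comes from: (1)*(3z^2) + (-3z)*(z) + (5z^2)*(1)
Step 2: = 3 - 3 + 5
Step 3: = 5

5


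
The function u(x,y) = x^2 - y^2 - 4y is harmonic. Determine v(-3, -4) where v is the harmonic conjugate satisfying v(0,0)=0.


Step 1: v_x = -u_y = 2y + 4
Step 2: v_y = u_x = 2x + 0
Step 3: v = 2xy + 4x + C
Step 4: v(0,0) = 0 => C = 0
Step 5: v(-3, -4) = 12

12


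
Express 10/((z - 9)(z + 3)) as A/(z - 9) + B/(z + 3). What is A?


Step 1: Multiply both sides by (z - 9) and set z = 9
Step 2: A = 10 / (9 + 3)
Step 3: A = 10 / 12
Step 4: A = 5/6

5/6


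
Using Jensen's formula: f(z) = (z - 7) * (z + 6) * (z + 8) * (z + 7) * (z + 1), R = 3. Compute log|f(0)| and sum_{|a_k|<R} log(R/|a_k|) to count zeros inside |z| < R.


Jensen's formula: (1/2pi)*integral log|f(Re^it)|dt = log|f(0)| + sum_{|a_k|<R} log(R/|a_k|)
Step 1: f(0) = (-7) * 6 * 8 * 7 * 1 = -2352
Step 2: log|f(0)| = log|7| + log|-6| + log|-8| + log|-7| + log|-1| = 7.763
Step 3: Zeros inside |z| < 3: -1
Step 4: Jensen sum = log(3/1) = 1.0986
Step 5: n(R) = number of terms in the Jensen sum = count of zeros inside |z| < 3 = 1

1


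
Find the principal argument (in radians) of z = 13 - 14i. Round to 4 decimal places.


Step 1: z = 13 - 14i
Step 2: arg(z) = atan2(-14, 13)
Step 3: arg(z) = -0.8224

-0.8224


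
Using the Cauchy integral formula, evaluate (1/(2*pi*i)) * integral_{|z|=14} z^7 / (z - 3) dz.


Step 1: f(z) = z^7, a = 3 is inside |z| = 14
Step 2: By Cauchy integral formula: (1/(2pi*i)) * integral = f(a)
Step 3: f(3) = 3^7 = 2187

2187


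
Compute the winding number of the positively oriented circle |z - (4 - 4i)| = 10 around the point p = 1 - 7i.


Step 1: Center c = (4, -4), radius = 10
Step 2: |p - c|^2 = (-3)^2 + (-3)^2 = 18
Step 3: r^2 = 100
Step 4: |p-c| < r so winding number = 1

1


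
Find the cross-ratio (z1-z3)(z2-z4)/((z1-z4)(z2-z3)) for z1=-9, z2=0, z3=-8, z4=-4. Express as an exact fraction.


Step 1: (z1-z3)(z2-z4) = (-1) * 4 = -4
Step 2: (z1-z4)(z2-z3) = (-5) * 8 = -40
Step 3: Cross-ratio = 4/40 = 1/10

1/10


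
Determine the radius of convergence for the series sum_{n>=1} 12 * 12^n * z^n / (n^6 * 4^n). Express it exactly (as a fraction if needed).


Step 1: General term a_n = 12 * 12^n / (n^6 * 4^n)
Step 2: By the root test, |a_n|^(1/n) = 12^(1/n) * 12 / (n^(6/n) * 4) -> 12/4 as n -> infinity (since 12^(1/n) -> 1 and n^(6/n) -> 1)
Step 3: R = 1/lim|a_n|^(1/n) = 4/12 = 1/3

1/3


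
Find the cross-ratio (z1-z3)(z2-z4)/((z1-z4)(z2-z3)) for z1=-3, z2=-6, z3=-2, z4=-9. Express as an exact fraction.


Step 1: (z1-z3)(z2-z4) = (-1) * 3 = -3
Step 2: (z1-z4)(z2-z3) = 6 * (-4) = -24
Step 3: Cross-ratio = 3/24 = 1/8

1/8


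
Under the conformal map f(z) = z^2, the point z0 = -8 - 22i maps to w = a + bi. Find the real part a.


Step 1: z0 = -8 - 22i
Step 2: z0^2 = (-8)^2 - (-22)^2 + 352i
Step 3: real part = 64 - 484 = -420

-420


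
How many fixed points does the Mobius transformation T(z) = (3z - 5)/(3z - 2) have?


Step 1: Fixed points satisfy T(z) = z
Step 2: 3z^2 - 5z + 5 = 0
Step 3: Discriminant = (-5)^2 - 4*3*5 = -35
Step 4: Number of fixed points = 2

2


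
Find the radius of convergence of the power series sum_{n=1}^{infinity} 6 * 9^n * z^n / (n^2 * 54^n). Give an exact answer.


Step 1: General term a_n = 6 * 9^n / (n^2 * 54^n)
Step 2: By the root test, |a_n|^(1/n) = 6^(1/n) * 9 / (n^(2/n) * 54) -> 9/54 as n -> infinity (since 6^(1/n) -> 1 and n^(2/n) -> 1)
Step 3: R = 1/lim|a_n|^(1/n) = 54/9 = 6

6


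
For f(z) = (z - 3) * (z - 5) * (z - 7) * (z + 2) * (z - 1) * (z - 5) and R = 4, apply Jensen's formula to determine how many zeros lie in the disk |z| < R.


Jensen's formula: (1/2pi)*integral log|f(Re^it)|dt = log|f(0)| + sum_{|a_k|<R} log(R/|a_k|)
Step 1: f(0) = (-3) * (-5) * (-7) * 2 * (-1) * (-5) = -1050
Step 2: log|f(0)| = log|3| + log|5| + log|7| + log|-2| + log|1| + log|5| = 6.9565
Step 3: Zeros inside |z| < 4: 3, -2, 1
Step 4: Jensen sum = log(4/3) + log(4/2) + log(4/1) = 2.3671
Step 5: n(R) = number of terms in the Jensen sum = count of zeros inside |z| < 4 = 3

3


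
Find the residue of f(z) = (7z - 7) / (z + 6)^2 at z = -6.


Step 1: Pole of order 2 at z = -6
Step 2: Res = lim d/dz [(z + 6)^2 * f(z)] as z -> -6
Step 3: (z + 6)^2 * f(z) = 7z - 7
Step 4: d/dz[7z - 7] = 7

7


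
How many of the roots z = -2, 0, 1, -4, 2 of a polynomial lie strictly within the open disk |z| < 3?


Step 1: Check each root:
  z = -2: |-2| = 2 < 3
  z = 0: |0| = 0 < 3
  z = 1: |1| = 1 < 3
  z = -4: |-4| = 4 >= 3
  z = 2: |2| = 2 < 3
Step 2: Count = 4

4


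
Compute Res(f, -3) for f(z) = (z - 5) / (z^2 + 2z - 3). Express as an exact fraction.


Step 1: Q(z) = z^2 + 2z - 3 = (z + 3)(z - 1)
Step 2: Q'(z) = 2z + 2
Step 3: Q'(-3) = -4, P(-3) = -8
Step 4: Res = P(-3)/Q'(-3) = -8/(-4) = 2

2


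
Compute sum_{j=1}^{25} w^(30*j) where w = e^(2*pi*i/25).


Step 1: The sum sum_{j=1}^{n} w^(k*j) equals n if n | k, else 0.
Step 2: Here n = 25, k = 30
Step 3: Does n divide k? 25 | 30 -> False
Step 4: Sum = 0

0


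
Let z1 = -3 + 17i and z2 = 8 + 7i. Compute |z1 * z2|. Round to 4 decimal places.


Step 1: |z1| = sqrt((-3)^2 + 17^2) = sqrt(298)
Step 2: |z2| = sqrt(8^2 + 7^2) = sqrt(113)
Step 3: |z1*z2| = |z1|*|z2| = sqrt(298) * sqrt(113) = sqrt(298 * 113) = sqrt(33674)
Step 4: = 183.5048

183.5048


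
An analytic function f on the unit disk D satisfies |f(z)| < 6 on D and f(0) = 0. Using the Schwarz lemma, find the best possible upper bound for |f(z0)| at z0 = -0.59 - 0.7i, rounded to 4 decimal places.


Step 1: g = f/6 maps D -> D with g(0) = 0, so by the Schwarz lemma |g(z)| <= |z|, i.e. |f(z)| <= 6|z|; this is sharp (f(z) = 6z).
Step 2: |z0|^2 = (-0.59)^2 + (-0.7)^2 = 0.8381
Step 3: |z0| = sqrt(0.8381) = 0.915478
Step 4: Best bound = 6 * |z0| = 6 * 0.915478 = 5.4929

5.4929


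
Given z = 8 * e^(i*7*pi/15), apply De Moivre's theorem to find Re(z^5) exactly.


Step 1: By De Moivre's theorem, z^5 = 8^5 * e^(i*5*7*pi/15) = 32768 * (cos(7*pi/3) + i*sin(7*pi/3))
Step 2: |z|^5 = 8^5 = 32768
Step 3: Reduce the angle mod 2*pi: 7*pi/3 - 2*pi = pi/3
Step 4: cos(pi/3) = 1/2
Step 5: Re(z^5) = 32768 * 1/2 = 16384

16384


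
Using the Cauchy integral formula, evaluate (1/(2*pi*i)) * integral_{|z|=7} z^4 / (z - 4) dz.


Step 1: f(z) = z^4, a = 4 is inside |z| = 7
Step 2: By Cauchy integral formula: (1/(2pi*i)) * integral = f(a)
Step 3: f(4) = 4^4 = 256

256


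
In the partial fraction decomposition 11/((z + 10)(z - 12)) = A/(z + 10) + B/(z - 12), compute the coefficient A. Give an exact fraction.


Step 1: Multiply both sides by (z + 10) and set z = -10
Step 2: A = 11 / (-10 - 12)
Step 3: A = 11 / (-22)
Step 4: A = -1/2

-1/2


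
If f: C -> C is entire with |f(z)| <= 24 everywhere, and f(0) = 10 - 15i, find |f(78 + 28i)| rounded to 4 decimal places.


Step 1: By Liouville's theorem, a bounded entire function is constant.
Step 2: f(z) = f(0) = 10 - 15i for all z.
Step 3: |f(w)| = |10 - 15i| = sqrt(100 + 225)
Step 4: = 18.0278

18.0278


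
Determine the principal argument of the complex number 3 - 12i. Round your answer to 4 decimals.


Step 1: z = 3 - 12i
Step 2: arg(z) = atan2(-12, 3)
Step 3: arg(z) = -1.3258

-1.3258


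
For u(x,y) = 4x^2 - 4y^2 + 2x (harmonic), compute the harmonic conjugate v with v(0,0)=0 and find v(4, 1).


Step 1: v_x = -u_y = 8y + 0
Step 2: v_y = u_x = 8x + 2
Step 3: v = 8xy + 2y + C
Step 4: v(0,0) = 0 => C = 0
Step 5: v(4, 1) = 34

34


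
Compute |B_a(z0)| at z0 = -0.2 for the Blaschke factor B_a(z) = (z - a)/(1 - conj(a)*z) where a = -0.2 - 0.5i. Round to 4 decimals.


Step 1: Numerator z0 - a = -0.2 - (-0.2 - 0.5i) = 0 + 0.5i
Step 2: Denominator 1 - conj(a)*z0 = 1 - (-0.2 + 0.5i)*(-0.2) = 0.96 + 0.1i
Step 3: |z0 - a|^2 = 0^2 + 0.5^2 = 0.25; |1 - conj(a)*z0|^2 = 0.96^2 + 0.1^2 = 0.9316
Step 4: |B_a(-0.2)| = sqrt(0.25 / 0.9316) = sqrt(0.268356)
Step 5: = 0.518

0.518


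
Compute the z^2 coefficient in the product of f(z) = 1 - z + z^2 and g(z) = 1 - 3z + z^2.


Step 1: z^2 term in f*g comes from: (1)*(z^2) + (-z)*(-3z) + (z^2)*(1)
Step 2: = 1 + 3 + 1
Step 3: = 5

5


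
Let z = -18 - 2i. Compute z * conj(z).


Step 1: conj(z) = -18 + 2i
Step 2: z * conj(z) = (-18)^2 + (-2)^2
Step 3: = 324 + 4 = 328

328


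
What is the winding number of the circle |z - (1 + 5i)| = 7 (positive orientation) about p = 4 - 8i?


Step 1: Center c = (1, 5), radius = 7
Step 2: |p - c|^2 = 3^2 + (-13)^2 = 178
Step 3: r^2 = 49
Step 4: |p-c| > r so winding number = 0

0


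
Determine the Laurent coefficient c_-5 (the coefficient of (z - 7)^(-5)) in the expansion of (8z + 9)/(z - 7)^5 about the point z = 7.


Step 1: Write the numerator in powers of (z - 7): 8z + 9 = 8(z - 7) + (8*7 + 9) = 8(z - 7) + 65
Step 2: Divide by (z - 7)^5: f(z) = 65(z - 7)^(-5) + 8(z - 7)^(-4)
Step 3: This finite sum is the Laurent series of f about z = 7.
Step 4: Coefficient of (z - 7)^(-5) = 8*7 + 9 = 65

65


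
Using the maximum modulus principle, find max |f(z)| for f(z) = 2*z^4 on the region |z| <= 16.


Step 1: On |z| = 16, |f(z)| = 2 * |z|^4 = 2 * 16^4
Step 2: By maximum modulus principle, maximum is on boundary.
Step 3: Maximum = 2 * 65536 = 131072

131072


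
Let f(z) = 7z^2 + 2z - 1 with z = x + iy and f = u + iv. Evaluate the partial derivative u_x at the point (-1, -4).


Step 1: f(z) = 7(x+iy)^2 + 2(x+iy) - 1
Step 2: u = 7(x^2 - y^2) + 2x - 1
Step 3: u_x = 14x + 2
Step 4: At (-1, -4): u_x = -14 + 2 = -12

-12


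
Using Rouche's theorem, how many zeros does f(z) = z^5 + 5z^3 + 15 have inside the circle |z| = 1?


Step 1: On |z| = 1 the three terms have sizes |z^5| = 1^5 = 1, |5z^3| = 5*1^3 = 5, |15| = 15
Step 2: The dominant term is g(z) = 15; let h(z) = z^5 + 5z^3 so f = g + h
Step 3: On |z| = 1: |g| = 15 and |h| <= 1 + 5 = 6
Step 4: Since 15 > 6, |h| < |g| on |z| = 1, so by Rouche f has the same number of zeros as g inside |z| < 1
Step 5: g(z) = 15 is a nonzero constant with no zeros inside |z| < 1. Answer = 0

0


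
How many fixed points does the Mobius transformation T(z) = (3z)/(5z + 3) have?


Step 1: Fixed points satisfy T(z) = z
Step 2: 5z^2 = 0
Step 3: Discriminant = 0^2 - 4*5*0 = 0
Step 4: Number of fixed points = 1

1


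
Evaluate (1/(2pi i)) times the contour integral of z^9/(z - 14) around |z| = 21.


Step 1: f(z) = z^9, a = 14 is inside |z| = 21
Step 2: By Cauchy integral formula: (1/(2pi*i)) * integral = f(a)
Step 3: f(14) = 14^9 = 20661046784

20661046784


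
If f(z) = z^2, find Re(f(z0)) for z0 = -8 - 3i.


Step 1: z0 = -8 - 3i
Step 2: z0^2 = (-8)^2 - (-3)^2 + 48i
Step 3: real part = 64 - 9 = 55

55


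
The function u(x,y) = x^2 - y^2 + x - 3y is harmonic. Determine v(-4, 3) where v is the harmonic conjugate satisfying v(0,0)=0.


Step 1: v_x = -u_y = 2y + 3
Step 2: v_y = u_x = 2x + 1
Step 3: v = 2xy + 3x + y + C
Step 4: v(0,0) = 0 => C = 0
Step 5: v(-4, 3) = -33

-33


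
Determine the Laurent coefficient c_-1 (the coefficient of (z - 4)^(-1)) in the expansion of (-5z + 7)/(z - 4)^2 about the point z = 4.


Step 1: Write the numerator in powers of (z - 4): -5z + 7 = -5(z - 4) + (-5*4 + 7) = -5(z - 4) - 13
Step 2: Divide by (z - 4)^2: f(z) = -13(z - 4)^(-2) - 5(z - 4)^(-1)
Step 3: This finite sum is the Laurent series of f about z = 4.
Step 4: Coefficient of (z - 4)^(-1) = coefficient of (z - 4) in the re-centred numerator = -5

-5


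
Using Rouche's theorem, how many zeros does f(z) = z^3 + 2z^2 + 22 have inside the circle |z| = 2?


Step 1: On |z| = 2 the three terms have sizes |z^3| = 2^3 = 8, |2z^2| = 2*2^2 = 8, |22| = 22
Step 2: The dominant term is g(z) = 22; let h(z) = z^3 + 2z^2 so f = g + h
Step 3: On |z| = 2: |g| = 22 and |h| <= 8 + 8 = 16
Step 4: Since 22 > 16, |h| < |g| on |z| = 2, so by Rouche f has the same number of zeros as g inside |z| < 2
Step 5: g(z) = 22 is a nonzero constant with no zeros inside |z| < 2. Answer = 0

0


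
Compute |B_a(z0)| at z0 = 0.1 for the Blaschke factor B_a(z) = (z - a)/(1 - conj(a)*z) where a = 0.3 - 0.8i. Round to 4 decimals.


Step 1: Numerator z0 - a = 0.1 - (0.3 - 0.8i) = -0.2 + 0.8i
Step 2: Denominator 1 - conj(a)*z0 = 1 - (0.3 + 0.8i)*0.1 = 0.97 - 0.08i
Step 3: |z0 - a|^2 = (-0.2)^2 + 0.8^2 = 0.68; |1 - conj(a)*z0|^2 = 0.97^2 + (-0.08)^2 = 0.9473
Step 4: |B_a(0.1)| = sqrt(0.68 / 0.9473) = sqrt(0.71783)
Step 5: = 0.8472

0.8472


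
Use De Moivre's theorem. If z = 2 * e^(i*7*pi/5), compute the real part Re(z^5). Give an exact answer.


Step 1: By De Moivre's theorem, z^5 = 2^5 * e^(i*5*7*pi/5) = 32 * (cos(7*pi) + i*sin(7*pi))
Step 2: |z|^5 = 2^5 = 32
Step 3: Reduce the angle mod 2*pi: 7*pi - 6*pi = pi
Step 4: cos(pi) = -1
Step 5: Re(z^5) = 32 * (-1) = -32

-32


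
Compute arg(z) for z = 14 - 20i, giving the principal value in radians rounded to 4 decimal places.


Step 1: z = 14 - 20i
Step 2: arg(z) = atan2(-20, 14)
Step 3: arg(z) = -0.9601

-0.9601


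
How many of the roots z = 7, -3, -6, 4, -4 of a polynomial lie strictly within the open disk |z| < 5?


Step 1: Check each root:
  z = 7: |7| = 7 >= 5
  z = -3: |-3| = 3 < 5
  z = -6: |-6| = 6 >= 5
  z = 4: |4| = 4 < 5
  z = -4: |-4| = 4 < 5
Step 2: Count = 3

3


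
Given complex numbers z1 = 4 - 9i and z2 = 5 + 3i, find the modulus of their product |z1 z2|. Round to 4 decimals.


Step 1: |z1| = sqrt(4^2 + (-9)^2) = sqrt(97)
Step 2: |z2| = sqrt(5^2 + 3^2) = sqrt(34)
Step 3: |z1*z2| = |z1|*|z2| = sqrt(97) * sqrt(34) = sqrt(97 * 34) = sqrt(3298)
Step 4: = 57.4282

57.4282


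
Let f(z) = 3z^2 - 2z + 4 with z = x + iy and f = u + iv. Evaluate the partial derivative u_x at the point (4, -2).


Step 1: f(z) = 3(x+iy)^2 - 2(x+iy) + 4
Step 2: u = 3(x^2 - y^2) - 2x + 4
Step 3: u_x = 6x - 2
Step 4: At (4, -2): u_x = 24 - 2 = 22

22


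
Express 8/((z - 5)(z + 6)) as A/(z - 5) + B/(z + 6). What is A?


Step 1: Multiply both sides by (z - 5) and set z = 5
Step 2: A = 8 / (5 + 6)
Step 3: A = 8 / 11
Step 4: A = 8/11

8/11


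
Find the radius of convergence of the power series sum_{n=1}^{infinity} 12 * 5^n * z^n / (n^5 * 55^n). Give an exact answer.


Step 1: General term a_n = 12 * 5^n / (n^5 * 55^n)
Step 2: By the root test, |a_n|^(1/n) = 12^(1/n) * 5 / (n^(5/n) * 55) -> 5/55 as n -> infinity (since 12^(1/n) -> 1 and n^(5/n) -> 1)
Step 3: R = 1/lim|a_n|^(1/n) = 55/5 = 11

11


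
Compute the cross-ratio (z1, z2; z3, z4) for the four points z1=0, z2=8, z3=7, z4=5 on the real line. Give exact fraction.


Step 1: (z1-z3)(z2-z4) = (-7) * 3 = -21
Step 2: (z1-z4)(z2-z3) = (-5) * 1 = -5
Step 3: Cross-ratio = 21/5 = 21/5

21/5


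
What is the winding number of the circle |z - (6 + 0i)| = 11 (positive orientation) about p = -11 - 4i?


Step 1: Center c = (6, 0), radius = 11
Step 2: |p - c|^2 = (-17)^2 + (-4)^2 = 305
Step 3: r^2 = 121
Step 4: |p-c| > r so winding number = 0

0


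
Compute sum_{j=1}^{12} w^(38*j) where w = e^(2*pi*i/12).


Step 1: The sum sum_{j=1}^{n} w^(k*j) equals n if n | k, else 0.
Step 2: Here n = 12, k = 38
Step 3: Does n divide k? 12 | 38 -> False
Step 4: Sum = 0

0


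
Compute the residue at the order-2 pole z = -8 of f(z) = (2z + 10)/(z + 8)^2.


Step 1: Pole of order 2 at z = -8
Step 2: Res = lim d/dz [(z + 8)^2 * f(z)] as z -> -8
Step 3: (z + 8)^2 * f(z) = 2z + 10
Step 4: d/dz[2z + 10] = 2

2


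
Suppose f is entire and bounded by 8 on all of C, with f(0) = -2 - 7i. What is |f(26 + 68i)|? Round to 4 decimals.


Step 1: By Liouville's theorem, a bounded entire function is constant.
Step 2: f(z) = f(0) = -2 - 7i for all z.
Step 3: |f(w)| = |-2 - 7i| = sqrt(4 + 49)
Step 4: = 7.2801

7.2801


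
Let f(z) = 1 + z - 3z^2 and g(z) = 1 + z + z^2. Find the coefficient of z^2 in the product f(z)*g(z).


Step 1: z^2 term in f*g comes from: (1)*(z^2) + (z)*(z) + (-3z^2)*(1)
Step 2: = 1 + 1 - 3
Step 3: = -1

-1


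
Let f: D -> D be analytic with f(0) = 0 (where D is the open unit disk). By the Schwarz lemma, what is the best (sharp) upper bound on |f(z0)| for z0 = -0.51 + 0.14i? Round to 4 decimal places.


Step 1: Schwarz lemma: if f: D -> D is analytic with f(0) = 0, then |f(z)| <= |z| for all z in D, and this is sharp (f(z) = z).
Step 2: |z0|^2 = (-0.51)^2 + 0.14^2 = 0.2797
Step 3: |z0| = sqrt(0.2797) = 0.528867
Step 4: Best bound = |z0| = 0.5289

0.5289


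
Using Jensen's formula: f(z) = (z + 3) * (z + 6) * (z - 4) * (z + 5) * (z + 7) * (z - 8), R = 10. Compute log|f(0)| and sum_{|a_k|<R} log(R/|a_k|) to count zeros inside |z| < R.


Jensen's formula: (1/2pi)*integral log|f(Re^it)|dt = log|f(0)| + sum_{|a_k|<R} log(R/|a_k|)
Step 1: f(0) = 3 * 6 * (-4) * 5 * 7 * (-8) = 20160
Step 2: log|f(0)| = log|-3| + log|-6| + log|4| + log|-5| + log|-7| + log|8| = 9.9115
Step 3: Zeros inside |z| < 10: -3, -6, 4, -5, -7, 8
Step 4: Jensen sum = log(10/3) + log(10/6) + log(10/4) + log(10/5) + log(10/7) + log(10/8) = 3.9041
Step 5: n(R) = number of terms in the Jensen sum = count of zeros inside |z| < 10 = 6

6


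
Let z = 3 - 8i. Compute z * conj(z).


Step 1: conj(z) = 3 + 8i
Step 2: z * conj(z) = 3^2 + (-8)^2
Step 3: = 9 + 64 = 73

73


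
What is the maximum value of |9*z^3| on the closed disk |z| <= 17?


Step 1: On |z| = 17, |f(z)| = 9 * |z|^3 = 9 * 17^3
Step 2: By maximum modulus principle, maximum is on boundary.
Step 3: Maximum = 9 * 4913 = 44217

44217


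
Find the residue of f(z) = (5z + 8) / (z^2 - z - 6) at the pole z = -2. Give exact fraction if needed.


Step 1: Q(z) = z^2 - z - 6 = (z + 2)(z - 3)
Step 2: Q'(z) = 2z - 1
Step 3: Q'(-2) = -5, P(-2) = -2
Step 4: Res = P(-2)/Q'(-2) = -2/(-5) = 2/5

2/5


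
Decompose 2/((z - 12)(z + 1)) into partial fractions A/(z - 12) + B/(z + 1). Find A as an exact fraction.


Step 1: Multiply both sides by (z - 12) and set z = 12
Step 2: A = 2 / (12 + 1)
Step 3: A = 2 / 13
Step 4: A = 2/13

2/13


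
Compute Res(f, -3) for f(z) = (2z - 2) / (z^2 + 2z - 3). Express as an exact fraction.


Step 1: Q(z) = z^2 + 2z - 3 = (z + 3)(z - 1)
Step 2: Q'(z) = 2z + 2
Step 3: Q'(-3) = -4, P(-3) = -8
Step 4: Res = P(-3)/Q'(-3) = -8/(-4) = 2

2


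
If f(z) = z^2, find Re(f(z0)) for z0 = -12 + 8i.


Step 1: z0 = -12 + 8i
Step 2: z0^2 = (-12)^2 - 8^2 - 192i
Step 3: real part = 144 - 64 = 80

80


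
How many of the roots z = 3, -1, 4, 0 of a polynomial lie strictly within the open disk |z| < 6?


Step 1: Check each root:
  z = 3: |3| = 3 < 6
  z = -1: |-1| = 1 < 6
  z = 4: |4| = 4 < 6
  z = 0: |0| = 0 < 6
Step 2: Count = 4

4


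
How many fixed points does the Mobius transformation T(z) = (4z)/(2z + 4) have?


Step 1: Fixed points satisfy T(z) = z
Step 2: 2z^2 = 0
Step 3: Discriminant = 0^2 - 4*2*0 = 0
Step 4: Number of fixed points = 1

1


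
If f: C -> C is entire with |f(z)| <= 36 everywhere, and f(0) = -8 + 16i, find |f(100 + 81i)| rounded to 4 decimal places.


Step 1: By Liouville's theorem, a bounded entire function is constant.
Step 2: f(z) = f(0) = -8 + 16i for all z.
Step 3: |f(w)| = |-8 + 16i| = sqrt(64 + 256)
Step 4: = 17.8885

17.8885


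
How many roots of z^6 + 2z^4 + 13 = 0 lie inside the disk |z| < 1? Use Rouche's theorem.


Step 1: On |z| = 1 the three terms have sizes |z^6| = 1^6 = 1, |2z^4| = 2*1^4 = 2, |13| = 13
Step 2: The dominant term is g(z) = 13; let h(z) = z^6 + 2z^4 so f = g + h
Step 3: On |z| = 1: |g| = 13 and |h| <= 1 + 2 = 3
Step 4: Since 13 > 3, |h| < |g| on |z| = 1, so by Rouche f has the same number of zeros as g inside |z| < 1
Step 5: g(z) = 13 is a nonzero constant with no zeros inside |z| < 1. Answer = 0

0


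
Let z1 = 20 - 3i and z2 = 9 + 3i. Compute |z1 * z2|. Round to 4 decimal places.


Step 1: |z1| = sqrt(20^2 + (-3)^2) = sqrt(409)
Step 2: |z2| = sqrt(9^2 + 3^2) = sqrt(90)
Step 3: |z1*z2| = |z1|*|z2| = sqrt(409) * sqrt(90) = sqrt(409 * 90) = sqrt(36810)
Step 4: = 191.8593

191.8593


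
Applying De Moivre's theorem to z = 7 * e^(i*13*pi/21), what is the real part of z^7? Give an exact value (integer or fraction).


Step 1: By De Moivre's theorem, z^7 = 7^7 * e^(i*7*13*pi/21) = 823543 * (cos(13*pi/3) + i*sin(13*pi/3))
Step 2: |z|^7 = 7^7 = 823543
Step 3: Reduce the angle mod 2*pi: 13*pi/3 - 4*pi = pi/3
Step 4: cos(pi/3) = 1/2
Step 5: Re(z^7) = 823543 * 1/2 = 823543/2

823543/2


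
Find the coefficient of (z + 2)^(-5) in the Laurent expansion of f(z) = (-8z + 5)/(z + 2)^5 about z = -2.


Step 1: Write the numerator in powers of (z + 2): -8z + 5 = -8(z + 2) + (-8*(-2) + 5) = -8(z + 2) + 21
Step 2: Divide by (z + 2)^5: f(z) = 21(z + 2)^(-5) - 8(z + 2)^(-4)
Step 3: This finite sum is the Laurent series of f about z = -2.
Step 4: Coefficient of (z + 2)^(-5) = -8*(-2) + 5 = 21

21


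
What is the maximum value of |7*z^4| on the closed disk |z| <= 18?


Step 1: On |z| = 18, |f(z)| = 7 * |z|^4 = 7 * 18^4
Step 2: By maximum modulus principle, maximum is on boundary.
Step 3: Maximum = 7 * 104976 = 734832

734832


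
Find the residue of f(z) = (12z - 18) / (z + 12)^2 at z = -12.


Step 1: Pole of order 2 at z = -12
Step 2: Res = lim d/dz [(z + 12)^2 * f(z)] as z -> -12
Step 3: (z + 12)^2 * f(z) = 12z - 18
Step 4: d/dz[12z - 18] = 12

12


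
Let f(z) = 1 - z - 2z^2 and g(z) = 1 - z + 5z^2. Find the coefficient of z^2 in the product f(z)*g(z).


Step 1: z^2 term in f*g comes from: (1)*(5z^2) + (-z)*(-z) + (-2z^2)*(1)
Step 2: = 5 + 1 - 2
Step 3: = 4

4


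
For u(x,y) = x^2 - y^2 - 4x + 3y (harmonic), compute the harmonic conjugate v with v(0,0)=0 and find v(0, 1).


Step 1: v_x = -u_y = 2y - 3
Step 2: v_y = u_x = 2x - 4
Step 3: v = 2xy - 3x - 4y + C
Step 4: v(0,0) = 0 => C = 0
Step 5: v(0, 1) = -4

-4


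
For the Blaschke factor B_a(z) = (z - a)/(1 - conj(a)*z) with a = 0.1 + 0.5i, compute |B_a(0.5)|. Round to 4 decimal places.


Step 1: Numerator z0 - a = 0.5 - (0.1 + 0.5i) = 0.4 - 0.5i
Step 2: Denominator 1 - conj(a)*z0 = 1 - (0.1 - 0.5i)*0.5 = 0.95 + 0.25i
Step 3: |z0 - a|^2 = 0.4^2 + (-0.5)^2 = 0.41; |1 - conj(a)*z0|^2 = 0.95^2 + 0.25^2 = 0.965
Step 4: |B_a(0.5)| = sqrt(0.41 / 0.965) = sqrt(0.42487)
Step 5: = 0.6518

0.6518


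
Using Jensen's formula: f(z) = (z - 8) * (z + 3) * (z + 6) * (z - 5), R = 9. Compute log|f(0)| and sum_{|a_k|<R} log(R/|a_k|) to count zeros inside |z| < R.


Jensen's formula: (1/2pi)*integral log|f(Re^it)|dt = log|f(0)| + sum_{|a_k|<R} log(R/|a_k|)
Step 1: f(0) = (-8) * 3 * 6 * (-5) = 720
Step 2: log|f(0)| = log|8| + log|-3| + log|-6| + log|5| = 6.5793
Step 3: Zeros inside |z| < 9: 8, -3, -6, 5
Step 4: Jensen sum = log(9/8) + log(9/3) + log(9/6) + log(9/5) = 2.2096
Step 5: n(R) = number of terms in the Jensen sum = count of zeros inside |z| < 9 = 4

4


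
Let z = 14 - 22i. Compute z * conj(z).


Step 1: conj(z) = 14 + 22i
Step 2: z * conj(z) = 14^2 + (-22)^2
Step 3: = 196 + 484 = 680

680


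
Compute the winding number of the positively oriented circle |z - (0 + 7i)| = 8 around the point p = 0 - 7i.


Step 1: Center c = (0, 7), radius = 8
Step 2: |p - c|^2 = 0^2 + (-14)^2 = 196
Step 3: r^2 = 64
Step 4: |p-c| > r so winding number = 0

0


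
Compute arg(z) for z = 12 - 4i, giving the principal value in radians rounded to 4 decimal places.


Step 1: z = 12 - 4i
Step 2: arg(z) = atan2(-4, 12)
Step 3: arg(z) = -0.3218

-0.3218


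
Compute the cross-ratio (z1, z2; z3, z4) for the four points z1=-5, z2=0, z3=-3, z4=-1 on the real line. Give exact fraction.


Step 1: (z1-z3)(z2-z4) = (-2) * 1 = -2
Step 2: (z1-z4)(z2-z3) = (-4) * 3 = -12
Step 3: Cross-ratio = 2/12 = 1/6

1/6


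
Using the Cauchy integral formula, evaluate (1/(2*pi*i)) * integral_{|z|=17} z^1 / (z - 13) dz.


Step 1: f(z) = z^1, a = 13 is inside |z| = 17
Step 2: By Cauchy integral formula: (1/(2pi*i)) * integral = f(a)
Step 3: f(13) = 13^1 = 13

13


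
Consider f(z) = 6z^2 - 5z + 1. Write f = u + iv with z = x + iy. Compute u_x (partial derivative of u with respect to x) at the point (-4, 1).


Step 1: f(z) = 6(x+iy)^2 - 5(x+iy) + 1
Step 2: u = 6(x^2 - y^2) - 5x + 1
Step 3: u_x = 12x - 5
Step 4: At (-4, 1): u_x = -48 - 5 = -53

-53


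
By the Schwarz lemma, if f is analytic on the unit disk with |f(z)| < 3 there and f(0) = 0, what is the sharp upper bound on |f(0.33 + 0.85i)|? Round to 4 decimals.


Step 1: g = f/3 maps D -> D with g(0) = 0, so by the Schwarz lemma |g(z)| <= |z|, i.e. |f(z)| <= 3|z|; this is sharp (f(z) = 3z).
Step 2: |z0|^2 = 0.33^2 + 0.85^2 = 0.8314
Step 3: |z0| = sqrt(0.8314) = 0.911811
Step 4: Best bound = 3 * |z0| = 3 * 0.911811 = 2.7354

2.7354


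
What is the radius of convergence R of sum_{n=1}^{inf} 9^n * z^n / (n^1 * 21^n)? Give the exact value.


Step 1: General term a_n = 9^n / (n^1 * 21^n)
Step 2: By the root test, |a_n|^(1/n) = 9 / (n^(1/n) * 21) -> 9/21 as n -> infinity (since n^(1/n) -> 1)
Step 3: R = 1/lim|a_n|^(1/n) = 21/9 = 7/3

7/3


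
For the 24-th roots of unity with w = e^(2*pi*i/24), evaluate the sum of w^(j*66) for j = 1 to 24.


Step 1: The sum sum_{j=1}^{n} w^(k*j) equals n if n | k, else 0.
Step 2: Here n = 24, k = 66
Step 3: Does n divide k? 24 | 66 -> False
Step 4: Sum = 0

0


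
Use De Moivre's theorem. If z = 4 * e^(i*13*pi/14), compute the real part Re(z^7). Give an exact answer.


Step 1: By De Moivre's theorem, z^7 = 4^7 * e^(i*7*13*pi/14) = 16384 * (cos(13*pi/2) + i*sin(13*pi/2))
Step 2: |z|^7 = 4^7 = 16384
Step 3: Reduce the angle mod 2*pi: 13*pi/2 - 6*pi = pi/2
Step 4: cos(pi/2) = 0
Step 5: Re(z^7) = 16384 * 0 = 0

0


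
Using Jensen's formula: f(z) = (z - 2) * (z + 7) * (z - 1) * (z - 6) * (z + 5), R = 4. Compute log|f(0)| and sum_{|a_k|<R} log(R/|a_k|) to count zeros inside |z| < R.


Jensen's formula: (1/2pi)*integral log|f(Re^it)|dt = log|f(0)| + sum_{|a_k|<R} log(R/|a_k|)
Step 1: f(0) = (-2) * 7 * (-1) * (-6) * 5 = -420
Step 2: log|f(0)| = log|2| + log|-7| + log|1| + log|6| + log|-5| = 6.0403
Step 3: Zeros inside |z| < 4: 2, 1
Step 4: Jensen sum = log(4/2) + log(4/1) = 2.0794
Step 5: n(R) = number of terms in the Jensen sum = count of zeros inside |z| < 4 = 2

2


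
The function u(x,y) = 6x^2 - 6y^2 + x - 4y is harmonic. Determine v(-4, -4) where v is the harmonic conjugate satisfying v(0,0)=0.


Step 1: v_x = -u_y = 12y + 4
Step 2: v_y = u_x = 12x + 1
Step 3: v = 12xy + 4x + y + C
Step 4: v(0,0) = 0 => C = 0
Step 5: v(-4, -4) = 172

172


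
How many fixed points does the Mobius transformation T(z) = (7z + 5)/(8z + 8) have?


Step 1: Fixed points satisfy T(z) = z
Step 2: 8z^2 + z - 5 = 0
Step 3: Discriminant = 1^2 - 4*8*(-5) = 161
Step 4: Number of fixed points = 2

2


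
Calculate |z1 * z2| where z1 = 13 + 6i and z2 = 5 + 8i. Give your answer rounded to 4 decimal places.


Step 1: |z1| = sqrt(13^2 + 6^2) = sqrt(205)
Step 2: |z2| = sqrt(5^2 + 8^2) = sqrt(89)
Step 3: |z1*z2| = |z1|*|z2| = sqrt(205) * sqrt(89) = sqrt(205 * 89) = sqrt(18245)
Step 4: = 135.0741

135.0741


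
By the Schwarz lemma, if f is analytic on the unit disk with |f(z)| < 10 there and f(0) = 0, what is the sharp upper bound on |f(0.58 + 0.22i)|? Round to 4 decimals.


Step 1: g = f/10 maps D -> D with g(0) = 0, so by the Schwarz lemma |g(z)| <= |z|, i.e. |f(z)| <= 10|z|; this is sharp (f(z) = 10z).
Step 2: |z0|^2 = 0.58^2 + 0.22^2 = 0.3848
Step 3: |z0| = sqrt(0.3848) = 0.620322
Step 4: Best bound = 10 * |z0| = 10 * 0.620322 = 6.2032

6.2032
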